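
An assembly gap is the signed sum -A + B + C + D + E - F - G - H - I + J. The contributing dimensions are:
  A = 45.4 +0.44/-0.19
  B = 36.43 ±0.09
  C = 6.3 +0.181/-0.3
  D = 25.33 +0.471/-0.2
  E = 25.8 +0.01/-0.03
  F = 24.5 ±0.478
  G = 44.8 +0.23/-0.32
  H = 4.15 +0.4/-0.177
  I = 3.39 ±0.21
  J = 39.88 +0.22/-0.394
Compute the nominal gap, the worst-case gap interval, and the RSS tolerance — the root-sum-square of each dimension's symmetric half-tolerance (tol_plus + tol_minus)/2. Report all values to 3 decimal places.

nominal=11.500 wc=[8.728,13.847] rss=0.897

Stack each dimension's contribution:
  -A: nom -45.400 → Σnom=-45.400; wc +0.190/-0.440 → slack +0.190/-0.440; half-tol=0.315, Σhalf²=0.099225
  +B: nom +36.430 → Σnom=-8.970; wc +0.090/-0.090 → slack +0.280/-0.530; half-tol=0.090, Σhalf²=0.107325
  +C: nom +6.300 → Σnom=-2.670; wc +0.181/-0.300 → slack +0.461/-0.830; half-tol=0.240, Σhalf²=0.165165
  +D: nom +25.330 → Σnom=22.660; wc +0.471/-0.200 → slack +0.932/-1.030; half-tol=0.336, Σhalf²=0.277726
  +E: nom +25.800 → Σnom=48.460; wc +0.010/-0.030 → slack +0.942/-1.060; half-tol=0.020, Σhalf²=0.278126
  -F: nom -24.500 → Σnom=23.960; wc +0.478/-0.478 → slack +1.420/-1.538; half-tol=0.478, Σhalf²=0.506610
  -G: nom -44.800 → Σnom=-20.840; wc +0.320/-0.230 → slack +1.740/-1.768; half-tol=0.275, Σhalf²=0.582235
  -H: nom -4.150 → Σnom=-24.990; wc +0.177/-0.400 → slack +1.917/-2.168; half-tol=0.288, Σhalf²=0.665467
  -I: nom -3.390 → Σnom=-28.380; wc +0.210/-0.210 → slack +2.127/-2.378; half-tol=0.210, Σhalf²=0.709567
  +J: nom +39.880 → Σnom=11.500; wc +0.220/-0.394 → slack +2.347/-2.772; half-tol=0.307, Σhalf²=0.803816
Nominal = 11.500. Worst-case = [11.500 - 2.772, 11.500 + 2.347] = [8.728, 13.847]. RSS = √0.803816 = 0.897.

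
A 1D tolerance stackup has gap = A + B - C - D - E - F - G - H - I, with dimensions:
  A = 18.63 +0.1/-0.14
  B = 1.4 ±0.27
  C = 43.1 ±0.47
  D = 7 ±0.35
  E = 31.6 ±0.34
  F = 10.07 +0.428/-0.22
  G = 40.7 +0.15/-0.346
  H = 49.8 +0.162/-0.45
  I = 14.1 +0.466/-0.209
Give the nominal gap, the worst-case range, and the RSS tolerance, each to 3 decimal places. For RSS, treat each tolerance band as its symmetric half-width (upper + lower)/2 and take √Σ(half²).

Stack each dimension's contribution:
  +A: nom +18.630 → Σnom=18.630; wc +0.100/-0.140 → slack +0.100/-0.140; half-tol=0.120, Σhalf²=0.014400
  +B: nom +1.400 → Σnom=20.030; wc +0.270/-0.270 → slack +0.370/-0.410; half-tol=0.270, Σhalf²=0.087300
  -C: nom -43.100 → Σnom=-23.070; wc +0.470/-0.470 → slack +0.840/-0.880; half-tol=0.470, Σhalf²=0.308200
  -D: nom -7.000 → Σnom=-30.070; wc +0.350/-0.350 → slack +1.190/-1.230; half-tol=0.350, Σhalf²=0.430700
  -E: nom -31.600 → Σnom=-61.670; wc +0.340/-0.340 → slack +1.530/-1.570; half-tol=0.340, Σhalf²=0.546300
  -F: nom -10.070 → Σnom=-71.740; wc +0.220/-0.428 → slack +1.750/-1.998; half-tol=0.324, Σhalf²=0.651276
  -G: nom -40.700 → Σnom=-112.440; wc +0.346/-0.150 → slack +2.096/-2.148; half-tol=0.248, Σhalf²=0.712780
  -H: nom -49.800 → Σnom=-162.240; wc +0.450/-0.162 → slack +2.546/-2.310; half-tol=0.306, Σhalf²=0.806416
  -I: nom -14.100 → Σnom=-176.340; wc +0.209/-0.466 → slack +2.755/-2.776; half-tol=0.338, Σhalf²=0.920322
Nominal = -176.340. Worst-case = [-176.340 - 2.776, -176.340 + 2.755] = [-179.116, -173.585]. RSS = √0.920322 = 0.959.

nominal=-176.340 wc=[-179.116,-173.585] rss=0.959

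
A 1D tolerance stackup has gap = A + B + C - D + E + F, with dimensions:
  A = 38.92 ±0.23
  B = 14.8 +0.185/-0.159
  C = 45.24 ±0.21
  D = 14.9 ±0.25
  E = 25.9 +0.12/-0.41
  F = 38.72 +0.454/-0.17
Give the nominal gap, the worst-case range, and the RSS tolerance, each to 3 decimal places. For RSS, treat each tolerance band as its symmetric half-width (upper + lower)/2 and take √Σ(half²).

nominal=148.680 wc=[147.251,150.129] rss=0.597

Stack each dimension's contribution:
  +A: nom +38.920 → Σnom=38.920; wc +0.230/-0.230 → slack +0.230/-0.230; half-tol=0.230, Σhalf²=0.052900
  +B: nom +14.800 → Σnom=53.720; wc +0.185/-0.159 → slack +0.415/-0.389; half-tol=0.172, Σhalf²=0.082484
  +C: nom +45.240 → Σnom=98.960; wc +0.210/-0.210 → slack +0.625/-0.599; half-tol=0.210, Σhalf²=0.126584
  -D: nom -14.900 → Σnom=84.060; wc +0.250/-0.250 → slack +0.875/-0.849; half-tol=0.250, Σhalf²=0.189084
  +E: nom +25.900 → Σnom=109.960; wc +0.120/-0.410 → slack +0.995/-1.259; half-tol=0.265, Σhalf²=0.259309
  +F: nom +38.720 → Σnom=148.680; wc +0.454/-0.170 → slack +1.449/-1.429; half-tol=0.312, Σhalf²=0.356653
Nominal = 148.680. Worst-case = [148.680 - 1.429, 148.680 + 1.449] = [147.251, 150.129]. RSS = √0.356653 = 0.597.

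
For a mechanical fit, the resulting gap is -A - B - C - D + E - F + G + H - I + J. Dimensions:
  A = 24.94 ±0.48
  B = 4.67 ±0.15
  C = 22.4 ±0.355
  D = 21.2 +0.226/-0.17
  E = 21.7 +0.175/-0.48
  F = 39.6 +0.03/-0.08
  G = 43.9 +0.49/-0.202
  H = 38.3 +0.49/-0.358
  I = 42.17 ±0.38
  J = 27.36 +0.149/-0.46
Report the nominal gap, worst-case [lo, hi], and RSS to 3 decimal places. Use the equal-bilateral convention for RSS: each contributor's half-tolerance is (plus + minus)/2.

nominal=-23.720 wc=[-26.841,-20.801] rss=1.032

Stack each dimension's contribution:
  -A: nom -24.940 → Σnom=-24.940; wc +0.480/-0.480 → slack +0.480/-0.480; half-tol=0.480, Σhalf²=0.230400
  -B: nom -4.670 → Σnom=-29.610; wc +0.150/-0.150 → slack +0.630/-0.630; half-tol=0.150, Σhalf²=0.252900
  -C: nom -22.400 → Σnom=-52.010; wc +0.355/-0.355 → slack +0.985/-0.985; half-tol=0.355, Σhalf²=0.378925
  -D: nom -21.200 → Σnom=-73.210; wc +0.170/-0.226 → slack +1.155/-1.211; half-tol=0.198, Σhalf²=0.418129
  +E: nom +21.700 → Σnom=-51.510; wc +0.175/-0.480 → slack +1.330/-1.691; half-tol=0.328, Σhalf²=0.525385
  -F: nom -39.600 → Σnom=-91.110; wc +0.080/-0.030 → slack +1.410/-1.721; half-tol=0.055, Σhalf²=0.528410
  +G: nom +43.900 → Σnom=-47.210; wc +0.490/-0.202 → slack +1.900/-1.923; half-tol=0.346, Σhalf²=0.648126
  +H: nom +38.300 → Σnom=-8.910; wc +0.490/-0.358 → slack +2.390/-2.281; half-tol=0.424, Σhalf²=0.827902
  -I: nom -42.170 → Σnom=-51.080; wc +0.380/-0.380 → slack +2.770/-2.661; half-tol=0.380, Σhalf²=0.972302
  +J: nom +27.360 → Σnom=-23.720; wc +0.149/-0.460 → slack +2.919/-3.121; half-tol=0.304, Σhalf²=1.065022
Nominal = -23.720. Worst-case = [-23.720 - 3.121, -23.720 + 2.919] = [-26.841, -20.801]. RSS = √1.065022 = 1.032.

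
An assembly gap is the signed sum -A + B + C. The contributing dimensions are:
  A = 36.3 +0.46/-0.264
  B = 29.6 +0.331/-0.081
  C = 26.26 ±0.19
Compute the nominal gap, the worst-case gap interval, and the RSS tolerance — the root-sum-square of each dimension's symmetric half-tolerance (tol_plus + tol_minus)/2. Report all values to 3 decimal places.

nominal=19.560 wc=[18.829,20.345] rss=0.458

Stack each dimension's contribution:
  -A: nom -36.300 → Σnom=-36.300; wc +0.264/-0.460 → slack +0.264/-0.460; half-tol=0.362, Σhalf²=0.131044
  +B: nom +29.600 → Σnom=-6.700; wc +0.331/-0.081 → slack +0.595/-0.541; half-tol=0.206, Σhalf²=0.173480
  +C: nom +26.260 → Σnom=19.560; wc +0.190/-0.190 → slack +0.785/-0.731; half-tol=0.190, Σhalf²=0.209580
Nominal = 19.560. Worst-case = [19.560 - 0.731, 19.560 + 0.785] = [18.829, 20.345]. RSS = √0.209580 = 0.458.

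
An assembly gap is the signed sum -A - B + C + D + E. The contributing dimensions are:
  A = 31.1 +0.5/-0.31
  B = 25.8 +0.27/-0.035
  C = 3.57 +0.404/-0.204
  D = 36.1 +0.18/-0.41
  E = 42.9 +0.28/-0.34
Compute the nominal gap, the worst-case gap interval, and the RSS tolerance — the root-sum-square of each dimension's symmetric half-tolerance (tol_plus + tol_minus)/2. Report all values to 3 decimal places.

nominal=25.670 wc=[23.946,26.879] rss=0.680

Stack each dimension's contribution:
  -A: nom -31.100 → Σnom=-31.100; wc +0.310/-0.500 → slack +0.310/-0.500; half-tol=0.405, Σhalf²=0.164025
  -B: nom -25.800 → Σnom=-56.900; wc +0.035/-0.270 → slack +0.345/-0.770; half-tol=0.153, Σhalf²=0.187281
  +C: nom +3.570 → Σnom=-53.330; wc +0.404/-0.204 → slack +0.749/-0.974; half-tol=0.304, Σhalf²=0.279697
  +D: nom +36.100 → Σnom=-17.230; wc +0.180/-0.410 → slack +0.929/-1.384; half-tol=0.295, Σhalf²=0.366722
  +E: nom +42.900 → Σnom=25.670; wc +0.280/-0.340 → slack +1.209/-1.724; half-tol=0.310, Σhalf²=0.462822
Nominal = 25.670. Worst-case = [25.670 - 1.724, 25.670 + 1.209] = [23.946, 26.879]. RSS = √0.462822 = 0.680.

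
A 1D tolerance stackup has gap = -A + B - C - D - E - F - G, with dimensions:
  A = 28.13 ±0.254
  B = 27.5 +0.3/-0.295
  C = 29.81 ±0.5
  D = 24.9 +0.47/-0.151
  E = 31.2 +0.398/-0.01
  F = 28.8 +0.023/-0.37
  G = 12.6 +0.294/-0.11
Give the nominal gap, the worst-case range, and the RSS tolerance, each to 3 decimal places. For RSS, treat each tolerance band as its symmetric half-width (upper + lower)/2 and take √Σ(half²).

nominal=-127.940 wc=[-130.174,-126.245] rss=0.788

Stack each dimension's contribution:
  -A: nom -28.130 → Σnom=-28.130; wc +0.254/-0.254 → slack +0.254/-0.254; half-tol=0.254, Σhalf²=0.064516
  +B: nom +27.500 → Σnom=-0.630; wc +0.300/-0.295 → slack +0.554/-0.549; half-tol=0.297, Σhalf²=0.153022
  -C: nom -29.810 → Σnom=-30.440; wc +0.500/-0.500 → slack +1.054/-1.049; half-tol=0.500, Σhalf²=0.403022
  -D: nom -24.900 → Σnom=-55.340; wc +0.151/-0.470 → slack +1.205/-1.519; half-tol=0.310, Σhalf²=0.499433
  -E: nom -31.200 → Σnom=-86.540; wc +0.010/-0.398 → slack +1.215/-1.917; half-tol=0.204, Σhalf²=0.541049
  -F: nom -28.800 → Σnom=-115.340; wc +0.370/-0.023 → slack +1.585/-1.940; half-tol=0.197, Σhalf²=0.579661
  -G: nom -12.600 → Σnom=-127.940; wc +0.110/-0.294 → slack +1.695/-2.234; half-tol=0.202, Σhalf²=0.620465
Nominal = -127.940. Worst-case = [-127.940 - 2.234, -127.940 + 1.695] = [-130.174, -126.245]. RSS = √0.620465 = 0.788.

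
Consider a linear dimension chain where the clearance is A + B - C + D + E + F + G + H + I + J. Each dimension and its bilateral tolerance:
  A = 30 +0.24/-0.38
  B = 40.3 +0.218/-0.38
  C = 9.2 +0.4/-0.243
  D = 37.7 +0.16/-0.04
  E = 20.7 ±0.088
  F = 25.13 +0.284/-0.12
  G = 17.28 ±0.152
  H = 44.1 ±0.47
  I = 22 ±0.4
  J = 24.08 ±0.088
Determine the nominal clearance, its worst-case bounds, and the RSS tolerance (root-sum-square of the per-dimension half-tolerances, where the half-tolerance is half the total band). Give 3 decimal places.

nominal=252.090 wc=[249.572,254.433] rss=0.871

Stack each dimension's contribution:
  +A: nom +30.000 → Σnom=30.000; wc +0.240/-0.380 → slack +0.240/-0.380; half-tol=0.310, Σhalf²=0.096100
  +B: nom +40.300 → Σnom=70.300; wc +0.218/-0.380 → slack +0.458/-0.760; half-tol=0.299, Σhalf²=0.185501
  -C: nom -9.200 → Σnom=61.100; wc +0.243/-0.400 → slack +0.701/-1.160; half-tol=0.322, Σhalf²=0.288863
  +D: nom +37.700 → Σnom=98.800; wc +0.160/-0.040 → slack +0.861/-1.200; half-tol=0.100, Σhalf²=0.298863
  +E: nom +20.700 → Σnom=119.500; wc +0.088/-0.088 → slack +0.949/-1.288; half-tol=0.088, Σhalf²=0.306607
  +F: nom +25.130 → Σnom=144.630; wc +0.284/-0.120 → slack +1.233/-1.408; half-tol=0.202, Σhalf²=0.347411
  +G: nom +17.280 → Σnom=161.910; wc +0.152/-0.152 → slack +1.385/-1.560; half-tol=0.152, Σhalf²=0.370515
  +H: nom +44.100 → Σnom=206.010; wc +0.470/-0.470 → slack +1.855/-2.030; half-tol=0.470, Σhalf²=0.591415
  +I: nom +22.000 → Σnom=228.010; wc +0.400/-0.400 → slack +2.255/-2.430; half-tol=0.400, Σhalf²=0.751415
  +J: nom +24.080 → Σnom=252.090; wc +0.088/-0.088 → slack +2.343/-2.518; half-tol=0.088, Σhalf²=0.759159
Nominal = 252.090. Worst-case = [252.090 - 2.518, 252.090 + 2.343] = [249.572, 254.433]. RSS = √0.759159 = 0.871.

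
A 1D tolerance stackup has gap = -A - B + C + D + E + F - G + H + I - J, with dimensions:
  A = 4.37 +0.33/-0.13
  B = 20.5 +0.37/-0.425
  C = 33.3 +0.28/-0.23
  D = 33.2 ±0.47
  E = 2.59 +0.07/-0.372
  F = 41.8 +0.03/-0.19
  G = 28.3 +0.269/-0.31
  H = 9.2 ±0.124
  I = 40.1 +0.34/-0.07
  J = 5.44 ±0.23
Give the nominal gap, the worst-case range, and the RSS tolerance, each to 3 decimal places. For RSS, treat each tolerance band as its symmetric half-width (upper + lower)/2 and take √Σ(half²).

nominal=101.580 wc=[98.925,103.989] rss=0.867

Stack each dimension's contribution:
  -A: nom -4.370 → Σnom=-4.370; wc +0.130/-0.330 → slack +0.130/-0.330; half-tol=0.230, Σhalf²=0.052900
  -B: nom -20.500 → Σnom=-24.870; wc +0.425/-0.370 → slack +0.555/-0.700; half-tol=0.397, Σhalf²=0.210906
  +C: nom +33.300 → Σnom=8.430; wc +0.280/-0.230 → slack +0.835/-0.930; half-tol=0.255, Σhalf²=0.275931
  +D: nom +33.200 → Σnom=41.630; wc +0.470/-0.470 → slack +1.305/-1.400; half-tol=0.470, Σhalf²=0.496831
  +E: nom +2.590 → Σnom=44.220; wc +0.070/-0.372 → slack +1.375/-1.772; half-tol=0.221, Σhalf²=0.545672
  +F: nom +41.800 → Σnom=86.020; wc +0.030/-0.190 → slack +1.405/-1.962; half-tol=0.110, Σhalf²=0.557772
  -G: nom -28.300 → Σnom=57.720; wc +0.310/-0.269 → slack +1.715/-2.231; half-tol=0.289, Σhalf²=0.641582
  +H: nom +9.200 → Σnom=66.920; wc +0.124/-0.124 → slack +1.839/-2.355; half-tol=0.124, Σhalf²=0.656958
  +I: nom +40.100 → Σnom=107.020; wc +0.340/-0.070 → slack +2.179/-2.425; half-tol=0.205, Σhalf²=0.698983
  -J: nom -5.440 → Σnom=101.580; wc +0.230/-0.230 → slack +2.409/-2.655; half-tol=0.230, Σhalf²=0.751883
Nominal = 101.580. Worst-case = [101.580 - 2.655, 101.580 + 2.409] = [98.925, 103.989]. RSS = √0.751883 = 0.867.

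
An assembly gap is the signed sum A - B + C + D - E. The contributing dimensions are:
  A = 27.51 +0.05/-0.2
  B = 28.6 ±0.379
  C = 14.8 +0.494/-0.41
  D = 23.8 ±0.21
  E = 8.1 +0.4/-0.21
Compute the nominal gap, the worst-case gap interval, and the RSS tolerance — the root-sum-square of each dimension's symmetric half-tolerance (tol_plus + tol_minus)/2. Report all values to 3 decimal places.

nominal=29.410 wc=[27.811,30.753] rss=0.708

Stack each dimension's contribution:
  +A: nom +27.510 → Σnom=27.510; wc +0.050/-0.200 → slack +0.050/-0.200; half-tol=0.125, Σhalf²=0.015625
  -B: nom -28.600 → Σnom=-1.090; wc +0.379/-0.379 → slack +0.429/-0.579; half-tol=0.379, Σhalf²=0.159266
  +C: nom +14.800 → Σnom=13.710; wc +0.494/-0.410 → slack +0.923/-0.989; half-tol=0.452, Σhalf²=0.363570
  +D: nom +23.800 → Σnom=37.510; wc +0.210/-0.210 → slack +1.133/-1.199; half-tol=0.210, Σhalf²=0.407670
  -E: nom -8.100 → Σnom=29.410; wc +0.210/-0.400 → slack +1.343/-1.599; half-tol=0.305, Σhalf²=0.500695
Nominal = 29.410. Worst-case = [29.410 - 1.599, 29.410 + 1.343] = [27.811, 30.753]. RSS = √0.500695 = 0.708.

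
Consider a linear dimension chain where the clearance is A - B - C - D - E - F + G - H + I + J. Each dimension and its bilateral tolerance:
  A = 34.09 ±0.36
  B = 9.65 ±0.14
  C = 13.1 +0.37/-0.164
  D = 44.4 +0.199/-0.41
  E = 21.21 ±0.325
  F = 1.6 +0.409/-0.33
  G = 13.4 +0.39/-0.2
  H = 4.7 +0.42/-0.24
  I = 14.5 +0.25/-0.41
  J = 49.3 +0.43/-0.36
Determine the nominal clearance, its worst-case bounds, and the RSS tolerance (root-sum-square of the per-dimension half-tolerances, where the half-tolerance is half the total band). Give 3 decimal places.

Stack each dimension's contribution:
  +A: nom +34.090 → Σnom=34.090; wc +0.360/-0.360 → slack +0.360/-0.360; half-tol=0.360, Σhalf²=0.129600
  -B: nom -9.650 → Σnom=24.440; wc +0.140/-0.140 → slack +0.500/-0.500; half-tol=0.140, Σhalf²=0.149200
  -C: nom -13.100 → Σnom=11.340; wc +0.164/-0.370 → slack +0.664/-0.870; half-tol=0.267, Σhalf²=0.220489
  -D: nom -44.400 → Σnom=-33.060; wc +0.410/-0.199 → slack +1.074/-1.069; half-tol=0.304, Σhalf²=0.313209
  -E: nom -21.210 → Σnom=-54.270; wc +0.325/-0.325 → slack +1.399/-1.394; half-tol=0.325, Σhalf²=0.418834
  -F: nom -1.600 → Σnom=-55.870; wc +0.330/-0.409 → slack +1.729/-1.803; half-tol=0.369, Σhalf²=0.555365
  +G: nom +13.400 → Σnom=-42.470; wc +0.390/-0.200 → slack +2.119/-2.003; half-tol=0.295, Σhalf²=0.642390
  -H: nom -4.700 → Σnom=-47.170; wc +0.240/-0.420 → slack +2.359/-2.423; half-tol=0.330, Σhalf²=0.751290
  +I: nom +14.500 → Σnom=-32.670; wc +0.250/-0.410 → slack +2.609/-2.833; half-tol=0.330, Σhalf²=0.860190
  +J: nom +49.300 → Σnom=16.630; wc +0.430/-0.360 → slack +3.039/-3.193; half-tol=0.395, Σhalf²=1.016215
Nominal = 16.630. Worst-case = [16.630 - 3.193, 16.630 + 3.039] = [13.437, 19.669]. RSS = √1.016215 = 1.008.

nominal=16.630 wc=[13.437,19.669] rss=1.008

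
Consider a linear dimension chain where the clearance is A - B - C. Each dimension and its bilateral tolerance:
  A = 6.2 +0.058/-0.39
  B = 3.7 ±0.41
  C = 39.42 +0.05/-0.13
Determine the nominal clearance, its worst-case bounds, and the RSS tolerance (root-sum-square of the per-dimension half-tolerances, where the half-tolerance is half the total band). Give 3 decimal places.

Stack each dimension's contribution:
  +A: nom +6.200 → Σnom=6.200; wc +0.058/-0.390 → slack +0.058/-0.390; half-tol=0.224, Σhalf²=0.050176
  -B: nom -3.700 → Σnom=2.500; wc +0.410/-0.410 → slack +0.468/-0.800; half-tol=0.410, Σhalf²=0.218276
  -C: nom -39.420 → Σnom=-36.920; wc +0.130/-0.050 → slack +0.598/-0.850; half-tol=0.090, Σhalf²=0.226376
Nominal = -36.920. Worst-case = [-36.920 - 0.850, -36.920 + 0.598] = [-37.770, -36.322]. RSS = √0.226376 = 0.476.

nominal=-36.920 wc=[-37.770,-36.322] rss=0.476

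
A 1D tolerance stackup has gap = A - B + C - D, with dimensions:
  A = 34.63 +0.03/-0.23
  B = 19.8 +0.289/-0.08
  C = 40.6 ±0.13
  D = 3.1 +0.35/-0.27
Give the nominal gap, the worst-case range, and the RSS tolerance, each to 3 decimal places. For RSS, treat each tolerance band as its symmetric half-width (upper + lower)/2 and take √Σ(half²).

nominal=52.330 wc=[51.331,52.840] rss=0.405

Stack each dimension's contribution:
  +A: nom +34.630 → Σnom=34.630; wc +0.030/-0.230 → slack +0.030/-0.230; half-tol=0.130, Σhalf²=0.016900
  -B: nom -19.800 → Σnom=14.830; wc +0.080/-0.289 → slack +0.110/-0.519; half-tol=0.184, Σhalf²=0.050940
  +C: nom +40.600 → Σnom=55.430; wc +0.130/-0.130 → slack +0.240/-0.649; half-tol=0.130, Σhalf²=0.067840
  -D: nom -3.100 → Σnom=52.330; wc +0.270/-0.350 → slack +0.510/-0.999; half-tol=0.310, Σhalf²=0.163940
Nominal = 52.330. Worst-case = [52.330 - 0.999, 52.330 + 0.510] = [51.331, 52.840]. RSS = √0.163940 = 0.405.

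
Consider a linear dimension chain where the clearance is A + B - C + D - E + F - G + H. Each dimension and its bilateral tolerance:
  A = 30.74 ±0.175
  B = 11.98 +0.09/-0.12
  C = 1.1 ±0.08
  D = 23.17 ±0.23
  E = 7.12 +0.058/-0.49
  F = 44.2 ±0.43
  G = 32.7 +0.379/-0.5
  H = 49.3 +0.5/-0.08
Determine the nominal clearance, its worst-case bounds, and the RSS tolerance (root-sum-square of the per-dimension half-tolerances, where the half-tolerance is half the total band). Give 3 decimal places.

nominal=118.470 wc=[116.918,120.965] rss=0.799

Stack each dimension's contribution:
  +A: nom +30.740 → Σnom=30.740; wc +0.175/-0.175 → slack +0.175/-0.175; half-tol=0.175, Σhalf²=0.030625
  +B: nom +11.980 → Σnom=42.720; wc +0.090/-0.120 → slack +0.265/-0.295; half-tol=0.105, Σhalf²=0.041650
  -C: nom -1.100 → Σnom=41.620; wc +0.080/-0.080 → slack +0.345/-0.375; half-tol=0.080, Σhalf²=0.048050
  +D: nom +23.170 → Σnom=64.790; wc +0.230/-0.230 → slack +0.575/-0.605; half-tol=0.230, Σhalf²=0.100950
  -E: nom -7.120 → Σnom=57.670; wc +0.490/-0.058 → slack +1.065/-0.663; half-tol=0.274, Σhalf²=0.176026
  +F: nom +44.200 → Σnom=101.870; wc +0.430/-0.430 → slack +1.495/-1.093; half-tol=0.430, Σhalf²=0.360926
  -G: nom -32.700 → Σnom=69.170; wc +0.500/-0.379 → slack +1.995/-1.472; half-tol=0.440, Σhalf²=0.554086
  +H: nom +49.300 → Σnom=118.470; wc +0.500/-0.080 → slack +2.495/-1.552; half-tol=0.290, Σhalf²=0.638186
Nominal = 118.470. Worst-case = [118.470 - 1.552, 118.470 + 2.495] = [116.918, 120.965]. RSS = √0.638186 = 0.799.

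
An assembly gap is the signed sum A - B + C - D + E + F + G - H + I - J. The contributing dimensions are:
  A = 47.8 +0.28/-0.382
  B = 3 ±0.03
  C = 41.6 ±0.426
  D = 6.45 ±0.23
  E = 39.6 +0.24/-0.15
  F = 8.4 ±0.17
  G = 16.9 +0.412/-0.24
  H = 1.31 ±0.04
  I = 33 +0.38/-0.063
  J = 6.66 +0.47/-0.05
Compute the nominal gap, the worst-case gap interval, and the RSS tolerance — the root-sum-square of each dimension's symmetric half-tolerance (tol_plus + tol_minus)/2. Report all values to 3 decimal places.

nominal=169.880 wc=[167.679,172.138] rss=0.798

Stack each dimension's contribution:
  +A: nom +47.800 → Σnom=47.800; wc +0.280/-0.382 → slack +0.280/-0.382; half-tol=0.331, Σhalf²=0.109561
  -B: nom -3.000 → Σnom=44.800; wc +0.030/-0.030 → slack +0.310/-0.412; half-tol=0.030, Σhalf²=0.110461
  +C: nom +41.600 → Σnom=86.400; wc +0.426/-0.426 → slack +0.736/-0.838; half-tol=0.426, Σhalf²=0.291937
  -D: nom -6.450 → Σnom=79.950; wc +0.230/-0.230 → slack +0.966/-1.068; half-tol=0.230, Σhalf²=0.344837
  +E: nom +39.600 → Σnom=119.550; wc +0.240/-0.150 → slack +1.206/-1.218; half-tol=0.195, Σhalf²=0.382862
  +F: nom +8.400 → Σnom=127.950; wc +0.170/-0.170 → slack +1.376/-1.388; half-tol=0.170, Σhalf²=0.411762
  +G: nom +16.900 → Σnom=144.850; wc +0.412/-0.240 → slack +1.788/-1.628; half-tol=0.326, Σhalf²=0.518038
  -H: nom -1.310 → Σnom=143.540; wc +0.040/-0.040 → slack +1.828/-1.668; half-tol=0.040, Σhalf²=0.519638
  +I: nom +33.000 → Σnom=176.540; wc +0.380/-0.063 → slack +2.208/-1.731; half-tol=0.222, Σhalf²=0.568700
  -J: nom -6.660 → Σnom=169.880; wc +0.050/-0.470 → slack +2.258/-2.201; half-tol=0.260, Σhalf²=0.636300
Nominal = 169.880. Worst-case = [169.880 - 2.201, 169.880 + 2.258] = [167.679, 172.138]. RSS = √0.636300 = 0.798.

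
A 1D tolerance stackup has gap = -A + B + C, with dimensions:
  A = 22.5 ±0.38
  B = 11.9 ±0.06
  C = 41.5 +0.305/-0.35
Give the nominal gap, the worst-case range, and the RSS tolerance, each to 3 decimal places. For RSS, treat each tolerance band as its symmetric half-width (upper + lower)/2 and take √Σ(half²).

Stack each dimension's contribution:
  -A: nom -22.500 → Σnom=-22.500; wc +0.380/-0.380 → slack +0.380/-0.380; half-tol=0.380, Σhalf²=0.144400
  +B: nom +11.900 → Σnom=-10.600; wc +0.060/-0.060 → slack +0.440/-0.440; half-tol=0.060, Σhalf²=0.148000
  +C: nom +41.500 → Σnom=30.900; wc +0.305/-0.350 → slack +0.745/-0.790; half-tol=0.328, Σhalf²=0.255256
Nominal = 30.900. Worst-case = [30.900 - 0.790, 30.900 + 0.745] = [30.110, 31.645]. RSS = √0.255256 = 0.505.

nominal=30.900 wc=[30.110,31.645] rss=0.505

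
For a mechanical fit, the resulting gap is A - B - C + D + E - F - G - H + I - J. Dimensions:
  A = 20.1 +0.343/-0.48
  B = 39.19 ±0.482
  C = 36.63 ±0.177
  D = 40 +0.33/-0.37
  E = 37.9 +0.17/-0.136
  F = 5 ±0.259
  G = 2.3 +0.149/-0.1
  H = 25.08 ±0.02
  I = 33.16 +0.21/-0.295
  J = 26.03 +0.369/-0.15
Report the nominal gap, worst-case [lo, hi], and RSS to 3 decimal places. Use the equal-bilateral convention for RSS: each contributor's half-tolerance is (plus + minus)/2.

Stack each dimension's contribution:
  +A: nom +20.100 → Σnom=20.100; wc +0.343/-0.480 → slack +0.343/-0.480; half-tol=0.411, Σhalf²=0.169332
  -B: nom -39.190 → Σnom=-19.090; wc +0.482/-0.482 → slack +0.825/-0.962; half-tol=0.482, Σhalf²=0.401656
  -C: nom -36.630 → Σnom=-55.720; wc +0.177/-0.177 → slack +1.002/-1.139; half-tol=0.177, Σhalf²=0.432985
  +D: nom +40.000 → Σnom=-15.720; wc +0.330/-0.370 → slack +1.332/-1.509; half-tol=0.350, Σhalf²=0.555485
  +E: nom +37.900 → Σnom=22.180; wc +0.170/-0.136 → slack +1.502/-1.645; half-tol=0.153, Σhalf²=0.578894
  -F: nom -5.000 → Σnom=17.180; wc +0.259/-0.259 → slack +1.761/-1.904; half-tol=0.259, Σhalf²=0.645975
  -G: nom -2.300 → Σnom=14.880; wc +0.100/-0.149 → slack +1.861/-2.053; half-tol=0.124, Σhalf²=0.661475
  -H: nom -25.080 → Σnom=-10.200; wc +0.020/-0.020 → slack +1.881/-2.073; half-tol=0.020, Σhalf²=0.661875
  +I: nom +33.160 → Σnom=22.960; wc +0.210/-0.295 → slack +2.091/-2.368; half-tol=0.253, Σhalf²=0.725632
  -J: nom -26.030 → Σnom=-3.070; wc +0.150/-0.369 → slack +2.241/-2.737; half-tol=0.260, Σhalf²=0.792972
Nominal = -3.070. Worst-case = [-3.070 - 2.737, -3.070 + 2.241] = [-5.807, -0.829]. RSS = √0.792972 = 0.890.

nominal=-3.070 wc=[-5.807,-0.829] rss=0.890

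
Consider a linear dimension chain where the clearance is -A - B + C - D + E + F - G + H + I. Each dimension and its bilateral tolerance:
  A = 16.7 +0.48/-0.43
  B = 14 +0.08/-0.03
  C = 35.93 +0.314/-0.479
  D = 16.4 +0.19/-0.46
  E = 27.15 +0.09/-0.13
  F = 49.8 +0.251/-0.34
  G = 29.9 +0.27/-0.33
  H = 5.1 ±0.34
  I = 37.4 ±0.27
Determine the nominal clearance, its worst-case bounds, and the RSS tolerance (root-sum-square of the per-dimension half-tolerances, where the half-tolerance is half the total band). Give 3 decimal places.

nominal=78.380 wc=[75.801,80.895] rss=0.922

Stack each dimension's contribution:
  -A: nom -16.700 → Σnom=-16.700; wc +0.430/-0.480 → slack +0.430/-0.480; half-tol=0.455, Σhalf²=0.207025
  -B: nom -14.000 → Σnom=-30.700; wc +0.030/-0.080 → slack +0.460/-0.560; half-tol=0.055, Σhalf²=0.210050
  +C: nom +35.930 → Σnom=5.230; wc +0.314/-0.479 → slack +0.774/-1.039; half-tol=0.396, Σhalf²=0.367262
  -D: nom -16.400 → Σnom=-11.170; wc +0.460/-0.190 → slack +1.234/-1.229; half-tol=0.325, Σhalf²=0.472887
  +E: nom +27.150 → Σnom=15.980; wc +0.090/-0.130 → slack +1.324/-1.359; half-tol=0.110, Σhalf²=0.484987
  +F: nom +49.800 → Σnom=65.780; wc +0.251/-0.340 → slack +1.575/-1.699; half-tol=0.295, Σhalf²=0.572307
  -G: nom -29.900 → Σnom=35.880; wc +0.330/-0.270 → slack +1.905/-1.969; half-tol=0.300, Σhalf²=0.662308
  +H: nom +5.100 → Σnom=40.980; wc +0.340/-0.340 → slack +2.245/-2.309; half-tol=0.340, Σhalf²=0.777908
  +I: nom +37.400 → Σnom=78.380; wc +0.270/-0.270 → slack +2.515/-2.579; half-tol=0.270, Σhalf²=0.850808
Nominal = 78.380. Worst-case = [78.380 - 2.579, 78.380 + 2.515] = [75.801, 80.895]. RSS = √0.850808 = 0.922.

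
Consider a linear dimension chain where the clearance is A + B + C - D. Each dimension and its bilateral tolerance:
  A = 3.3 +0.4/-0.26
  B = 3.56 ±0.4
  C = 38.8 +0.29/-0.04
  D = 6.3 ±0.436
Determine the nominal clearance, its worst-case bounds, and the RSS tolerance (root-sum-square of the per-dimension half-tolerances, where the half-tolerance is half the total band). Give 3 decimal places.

Stack each dimension's contribution:
  +A: nom +3.300 → Σnom=3.300; wc +0.400/-0.260 → slack +0.400/-0.260; half-tol=0.330, Σhalf²=0.108900
  +B: nom +3.560 → Σnom=6.860; wc +0.400/-0.400 → slack +0.800/-0.660; half-tol=0.400, Σhalf²=0.268900
  +C: nom +38.800 → Σnom=45.660; wc +0.290/-0.040 → slack +1.090/-0.700; half-tol=0.165, Σhalf²=0.296125
  -D: nom -6.300 → Σnom=39.360; wc +0.436/-0.436 → slack +1.526/-1.136; half-tol=0.436, Σhalf²=0.486221
Nominal = 39.360. Worst-case = [39.360 - 1.136, 39.360 + 1.526] = [38.224, 40.886]. RSS = √0.486221 = 0.697.

nominal=39.360 wc=[38.224,40.886] rss=0.697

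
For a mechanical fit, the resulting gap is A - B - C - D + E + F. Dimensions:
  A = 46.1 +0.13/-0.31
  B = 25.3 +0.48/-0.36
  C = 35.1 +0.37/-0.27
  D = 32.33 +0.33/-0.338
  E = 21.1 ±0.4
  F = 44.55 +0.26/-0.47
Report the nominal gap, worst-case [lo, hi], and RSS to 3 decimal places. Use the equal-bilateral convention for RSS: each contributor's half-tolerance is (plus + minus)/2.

Stack each dimension's contribution:
  +A: nom +46.100 → Σnom=46.100; wc +0.130/-0.310 → slack +0.130/-0.310; half-tol=0.220, Σhalf²=0.048400
  -B: nom -25.300 → Σnom=20.800; wc +0.360/-0.480 → slack +0.490/-0.790; half-tol=0.420, Σhalf²=0.224800
  -C: nom -35.100 → Σnom=-14.300; wc +0.270/-0.370 → slack +0.760/-1.160; half-tol=0.320, Σhalf²=0.327200
  -D: nom -32.330 → Σnom=-46.630; wc +0.338/-0.330 → slack +1.098/-1.490; half-tol=0.334, Σhalf²=0.438756
  +E: nom +21.100 → Σnom=-25.530; wc +0.400/-0.400 → slack +1.498/-1.890; half-tol=0.400, Σhalf²=0.598756
  +F: nom +44.550 → Σnom=19.020; wc +0.260/-0.470 → slack +1.758/-2.360; half-tol=0.365, Σhalf²=0.731981
Nominal = 19.020. Worst-case = [19.020 - 2.360, 19.020 + 1.758] = [16.660, 20.778]. RSS = √0.731981 = 0.856.

nominal=19.020 wc=[16.660,20.778] rss=0.856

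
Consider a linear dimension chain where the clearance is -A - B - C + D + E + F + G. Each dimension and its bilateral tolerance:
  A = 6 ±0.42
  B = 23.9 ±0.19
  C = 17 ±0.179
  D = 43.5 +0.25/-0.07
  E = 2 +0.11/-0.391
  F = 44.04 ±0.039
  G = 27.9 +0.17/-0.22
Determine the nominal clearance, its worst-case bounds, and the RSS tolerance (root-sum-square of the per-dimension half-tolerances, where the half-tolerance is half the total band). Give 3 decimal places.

Stack each dimension's contribution:
  -A: nom -6.000 → Σnom=-6.000; wc +0.420/-0.420 → slack +0.420/-0.420; half-tol=0.420, Σhalf²=0.176400
  -B: nom -23.900 → Σnom=-29.900; wc +0.190/-0.190 → slack +0.610/-0.610; half-tol=0.190, Σhalf²=0.212500
  -C: nom -17.000 → Σnom=-46.900; wc +0.179/-0.179 → slack +0.789/-0.789; half-tol=0.179, Σhalf²=0.244541
  +D: nom +43.500 → Σnom=-3.400; wc +0.250/-0.070 → slack +1.039/-0.859; half-tol=0.160, Σhalf²=0.270141
  +E: nom +2.000 → Σnom=-1.400; wc +0.110/-0.391 → slack +1.149/-1.250; half-tol=0.251, Σhalf²=0.332891
  +F: nom +44.040 → Σnom=42.640; wc +0.039/-0.039 → slack +1.188/-1.289; half-tol=0.039, Σhalf²=0.334412
  +G: nom +27.900 → Σnom=70.540; wc +0.170/-0.220 → slack +1.358/-1.509; half-tol=0.195, Σhalf²=0.372437
Nominal = 70.540. Worst-case = [70.540 - 1.509, 70.540 + 1.358] = [69.031, 71.898]. RSS = √0.372437 = 0.610.

nominal=70.540 wc=[69.031,71.898] rss=0.610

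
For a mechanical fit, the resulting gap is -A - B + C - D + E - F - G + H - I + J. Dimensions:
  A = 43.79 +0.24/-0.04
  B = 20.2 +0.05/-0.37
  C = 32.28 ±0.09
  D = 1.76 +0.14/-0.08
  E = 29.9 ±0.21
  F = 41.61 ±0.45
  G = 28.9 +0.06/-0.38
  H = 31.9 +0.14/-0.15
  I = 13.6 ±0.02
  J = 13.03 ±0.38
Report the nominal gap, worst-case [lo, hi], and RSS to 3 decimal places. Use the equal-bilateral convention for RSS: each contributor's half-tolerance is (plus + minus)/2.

Stack each dimension's contribution:
  -A: nom -43.790 → Σnom=-43.790; wc +0.040/-0.240 → slack +0.040/-0.240; half-tol=0.140, Σhalf²=0.019600
  -B: nom -20.200 → Σnom=-63.990; wc +0.370/-0.050 → slack +0.410/-0.290; half-tol=0.210, Σhalf²=0.063700
  +C: nom +32.280 → Σnom=-31.710; wc +0.090/-0.090 → slack +0.500/-0.380; half-tol=0.090, Σhalf²=0.071800
  -D: nom -1.760 → Σnom=-33.470; wc +0.080/-0.140 → slack +0.580/-0.520; half-tol=0.110, Σhalf²=0.083900
  +E: nom +29.900 → Σnom=-3.570; wc +0.210/-0.210 → slack +0.790/-0.730; half-tol=0.210, Σhalf²=0.128000
  -F: nom -41.610 → Σnom=-45.180; wc +0.450/-0.450 → slack +1.240/-1.180; half-tol=0.450, Σhalf²=0.330500
  -G: nom -28.900 → Σnom=-74.080; wc +0.380/-0.060 → slack +1.620/-1.240; half-tol=0.220, Σhalf²=0.378900
  +H: nom +31.900 → Σnom=-42.180; wc +0.140/-0.150 → slack +1.760/-1.390; half-tol=0.145, Σhalf²=0.399925
  -I: nom -13.600 → Σnom=-55.780; wc +0.020/-0.020 → slack +1.780/-1.410; half-tol=0.020, Σhalf²=0.400325
  +J: nom +13.030 → Σnom=-42.750; wc +0.380/-0.380 → slack +2.160/-1.790; half-tol=0.380, Σhalf²=0.544725
Nominal = -42.750. Worst-case = [-42.750 - 1.790, -42.750 + 2.160] = [-44.540, -40.590]. RSS = √0.544725 = 0.738.

nominal=-42.750 wc=[-44.540,-40.590] rss=0.738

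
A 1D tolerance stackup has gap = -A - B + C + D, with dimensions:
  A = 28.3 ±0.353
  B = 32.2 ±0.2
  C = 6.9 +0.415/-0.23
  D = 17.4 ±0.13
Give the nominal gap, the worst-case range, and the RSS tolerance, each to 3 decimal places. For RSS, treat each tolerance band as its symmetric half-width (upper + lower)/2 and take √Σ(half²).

nominal=-36.200 wc=[-37.113,-35.102] rss=0.534

Stack each dimension's contribution:
  -A: nom -28.300 → Σnom=-28.300; wc +0.353/-0.353 → slack +0.353/-0.353; half-tol=0.353, Σhalf²=0.124609
  -B: nom -32.200 → Σnom=-60.500; wc +0.200/-0.200 → slack +0.553/-0.553; half-tol=0.200, Σhalf²=0.164609
  +C: nom +6.900 → Σnom=-53.600; wc +0.415/-0.230 → slack +0.968/-0.783; half-tol=0.323, Σhalf²=0.268615
  +D: nom +17.400 → Σnom=-36.200; wc +0.130/-0.130 → slack +1.098/-0.913; half-tol=0.130, Σhalf²=0.285515
Nominal = -36.200. Worst-case = [-36.200 - 0.913, -36.200 + 1.098] = [-37.113, -35.102]. RSS = √0.285515 = 0.534.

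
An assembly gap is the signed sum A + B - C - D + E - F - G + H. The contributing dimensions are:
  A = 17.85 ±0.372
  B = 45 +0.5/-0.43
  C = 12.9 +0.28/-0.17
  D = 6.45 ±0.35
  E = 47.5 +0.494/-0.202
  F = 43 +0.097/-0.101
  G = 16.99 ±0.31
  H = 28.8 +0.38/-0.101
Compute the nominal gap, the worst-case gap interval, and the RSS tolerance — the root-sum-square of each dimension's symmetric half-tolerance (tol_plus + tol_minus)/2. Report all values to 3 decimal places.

nominal=59.810 wc=[57.668,62.487] rss=0.901

Stack each dimension's contribution:
  +A: nom +17.850 → Σnom=17.850; wc +0.372/-0.372 → slack +0.372/-0.372; half-tol=0.372, Σhalf²=0.138384
  +B: nom +45.000 → Σnom=62.850; wc +0.500/-0.430 → slack +0.872/-0.802; half-tol=0.465, Σhalf²=0.354609
  -C: nom -12.900 → Σnom=49.950; wc +0.170/-0.280 → slack +1.042/-1.082; half-tol=0.225, Σhalf²=0.405234
  -D: nom -6.450 → Σnom=43.500; wc +0.350/-0.350 → slack +1.392/-1.432; half-tol=0.350, Σhalf²=0.527734
  +E: nom +47.500 → Σnom=91.000; wc +0.494/-0.202 → slack +1.886/-1.634; half-tol=0.348, Σhalf²=0.648838
  -F: nom -43.000 → Σnom=48.000; wc +0.101/-0.097 → slack +1.987/-1.731; half-tol=0.099, Σhalf²=0.658639
  -G: nom -16.990 → Σnom=31.010; wc +0.310/-0.310 → slack +2.297/-2.041; half-tol=0.310, Σhalf²=0.754739
  +H: nom +28.800 → Σnom=59.810; wc +0.380/-0.101 → slack +2.677/-2.142; half-tol=0.240, Σhalf²=0.812579
Nominal = 59.810. Worst-case = [59.810 - 2.142, 59.810 + 2.677] = [57.668, 62.487]. RSS = √0.812579 = 0.901.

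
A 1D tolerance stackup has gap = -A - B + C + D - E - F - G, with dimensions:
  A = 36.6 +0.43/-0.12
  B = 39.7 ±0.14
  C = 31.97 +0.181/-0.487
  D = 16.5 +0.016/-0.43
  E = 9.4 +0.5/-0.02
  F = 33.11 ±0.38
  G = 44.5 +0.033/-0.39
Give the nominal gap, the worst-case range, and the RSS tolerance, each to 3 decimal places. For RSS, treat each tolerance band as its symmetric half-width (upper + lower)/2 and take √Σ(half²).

Stack each dimension's contribution:
  -A: nom -36.600 → Σnom=-36.600; wc +0.120/-0.430 → slack +0.120/-0.430; half-tol=0.275, Σhalf²=0.075625
  -B: nom -39.700 → Σnom=-76.300; wc +0.140/-0.140 → slack +0.260/-0.570; half-tol=0.140, Σhalf²=0.095225
  +C: nom +31.970 → Σnom=-44.330; wc +0.181/-0.487 → slack +0.441/-1.057; half-tol=0.334, Σhalf²=0.206781
  +D: nom +16.500 → Σnom=-27.830; wc +0.016/-0.430 → slack +0.457/-1.487; half-tol=0.223, Σhalf²=0.256510
  -E: nom -9.400 → Σnom=-37.230; wc +0.020/-0.500 → slack +0.477/-1.987; half-tol=0.260, Σhalf²=0.324110
  -F: nom -33.110 → Σnom=-70.340; wc +0.380/-0.380 → slack +0.857/-2.367; half-tol=0.380, Σhalf²=0.468510
  -G: nom -44.500 → Σnom=-114.840; wc +0.390/-0.033 → slack +1.247/-2.400; half-tol=0.212, Σhalf²=0.513242
Nominal = -114.840. Worst-case = [-114.840 - 2.400, -114.840 + 1.247] = [-117.240, -113.593]. RSS = √0.513242 = 0.716.

nominal=-114.840 wc=[-117.240,-113.593] rss=0.716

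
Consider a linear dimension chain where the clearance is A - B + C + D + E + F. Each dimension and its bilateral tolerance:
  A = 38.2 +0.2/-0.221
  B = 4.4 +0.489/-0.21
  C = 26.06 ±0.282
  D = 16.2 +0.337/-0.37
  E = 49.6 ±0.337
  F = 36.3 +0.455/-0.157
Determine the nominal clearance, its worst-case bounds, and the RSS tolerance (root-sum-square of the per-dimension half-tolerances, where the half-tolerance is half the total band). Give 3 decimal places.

Stack each dimension's contribution:
  +A: nom +38.200 → Σnom=38.200; wc +0.200/-0.221 → slack +0.200/-0.221; half-tol=0.211, Σhalf²=0.044310
  -B: nom -4.400 → Σnom=33.800; wc +0.210/-0.489 → slack +0.410/-0.710; half-tol=0.349, Σhalf²=0.166461
  +C: nom +26.060 → Σnom=59.860; wc +0.282/-0.282 → slack +0.692/-0.992; half-tol=0.282, Σhalf²=0.245984
  +D: nom +16.200 → Σnom=76.060; wc +0.337/-0.370 → slack +1.029/-1.362; half-tol=0.354, Σhalf²=0.370947
  +E: nom +49.600 → Σnom=125.660; wc +0.337/-0.337 → slack +1.366/-1.699; half-tol=0.337, Σhalf²=0.484516
  +F: nom +36.300 → Σnom=161.960; wc +0.455/-0.157 → slack +1.821/-1.856; half-tol=0.306, Σhalf²=0.578152
Nominal = 161.960. Worst-case = [161.960 - 1.856, 161.960 + 1.821] = [160.104, 163.781]. RSS = √0.578152 = 0.760.

nominal=161.960 wc=[160.104,163.781] rss=0.760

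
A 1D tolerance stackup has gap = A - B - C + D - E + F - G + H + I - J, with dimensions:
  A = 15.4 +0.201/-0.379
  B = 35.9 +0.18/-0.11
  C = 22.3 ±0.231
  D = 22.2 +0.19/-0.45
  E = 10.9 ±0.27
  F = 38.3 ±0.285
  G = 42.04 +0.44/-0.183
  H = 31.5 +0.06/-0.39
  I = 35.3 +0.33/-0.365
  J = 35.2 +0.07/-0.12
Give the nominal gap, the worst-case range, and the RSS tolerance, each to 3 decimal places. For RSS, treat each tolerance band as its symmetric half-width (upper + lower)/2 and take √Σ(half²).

Stack each dimension's contribution:
  +A: nom +15.400 → Σnom=15.400; wc +0.201/-0.379 → slack +0.201/-0.379; half-tol=0.290, Σhalf²=0.084100
  -B: nom -35.900 → Σnom=-20.500; wc +0.110/-0.180 → slack +0.311/-0.559; half-tol=0.145, Σhalf²=0.105125
  -C: nom -22.300 → Σnom=-42.800; wc +0.231/-0.231 → slack +0.542/-0.790; half-tol=0.231, Σhalf²=0.158486
  +D: nom +22.200 → Σnom=-20.600; wc +0.190/-0.450 → slack +0.732/-1.240; half-tol=0.320, Σhalf²=0.260886
  -E: nom -10.900 → Σnom=-31.500; wc +0.270/-0.270 → slack +1.002/-1.510; half-tol=0.270, Σhalf²=0.333786
  +F: nom +38.300 → Σnom=6.800; wc +0.285/-0.285 → slack +1.287/-1.795; half-tol=0.285, Σhalf²=0.415011
  -G: nom -42.040 → Σnom=-35.240; wc +0.183/-0.440 → slack +1.470/-2.235; half-tol=0.311, Σhalf²=0.512043
  +H: nom +31.500 → Σnom=-3.740; wc +0.060/-0.390 → slack +1.530/-2.625; half-tol=0.225, Σhalf²=0.562668
  +I: nom +35.300 → Σnom=31.560; wc +0.330/-0.365 → slack +1.860/-2.990; half-tol=0.348, Σhalf²=0.683425
  -J: nom -35.200 → Σnom=-3.640; wc +0.120/-0.070 → slack +1.980/-3.060; half-tol=0.095, Σhalf²=0.692450
Nominal = -3.640. Worst-case = [-3.640 - 3.060, -3.640 + 1.980] = [-6.700, -1.660]. RSS = √0.692450 = 0.832.

nominal=-3.640 wc=[-6.700,-1.660] rss=0.832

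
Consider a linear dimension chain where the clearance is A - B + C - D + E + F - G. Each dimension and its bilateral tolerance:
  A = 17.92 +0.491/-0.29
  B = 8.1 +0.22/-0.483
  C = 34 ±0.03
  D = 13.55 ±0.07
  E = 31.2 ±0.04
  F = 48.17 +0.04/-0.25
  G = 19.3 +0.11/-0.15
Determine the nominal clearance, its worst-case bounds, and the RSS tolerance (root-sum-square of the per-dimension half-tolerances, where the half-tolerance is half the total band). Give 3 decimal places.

nominal=90.340 wc=[89.330,91.644] rss=0.567

Stack each dimension's contribution:
  +A: nom +17.920 → Σnom=17.920; wc +0.491/-0.290 → slack +0.491/-0.290; half-tol=0.390, Σhalf²=0.152490
  -B: nom -8.100 → Σnom=9.820; wc +0.483/-0.220 → slack +0.974/-0.510; half-tol=0.351, Σhalf²=0.276042
  +C: nom +34.000 → Σnom=43.820; wc +0.030/-0.030 → slack +1.004/-0.540; half-tol=0.030, Σhalf²=0.276942
  -D: nom -13.550 → Σnom=30.270; wc +0.070/-0.070 → slack +1.074/-0.610; half-tol=0.070, Σhalf²=0.281842
  +E: nom +31.200 → Σnom=61.470; wc +0.040/-0.040 → slack +1.114/-0.650; half-tol=0.040, Σhalf²=0.283442
  +F: nom +48.170 → Σnom=109.640; wc +0.040/-0.250 → slack +1.154/-0.900; half-tol=0.145, Σhalf²=0.304468
  -G: nom -19.300 → Σnom=90.340; wc +0.150/-0.110 → slack +1.304/-1.010; half-tol=0.130, Σhalf²=0.321368
Nominal = 90.340. Worst-case = [90.340 - 1.010, 90.340 + 1.304] = [89.330, 91.644]. RSS = √0.321368 = 0.567.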